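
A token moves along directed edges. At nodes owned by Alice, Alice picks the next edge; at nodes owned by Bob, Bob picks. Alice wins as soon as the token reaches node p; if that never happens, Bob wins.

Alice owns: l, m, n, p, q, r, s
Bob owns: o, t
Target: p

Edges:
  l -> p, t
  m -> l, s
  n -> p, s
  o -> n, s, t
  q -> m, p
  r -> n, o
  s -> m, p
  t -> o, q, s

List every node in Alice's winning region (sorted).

A0 = {p}
A1: add {l, n, q, s} — l (Alice) has l→p; n (Alice) has n→p; q (Alice) has q→p; s (Alice) has s→p.
A2: add {m, r} — m (Alice) has m→l; r (Alice) has r→n.
A3 = A2; e.g. o (Bob) can still go to t. Fixed point.
Alice's winning region = {l, m, n, p, q, r, s}.

l, m, n, p, q, r, s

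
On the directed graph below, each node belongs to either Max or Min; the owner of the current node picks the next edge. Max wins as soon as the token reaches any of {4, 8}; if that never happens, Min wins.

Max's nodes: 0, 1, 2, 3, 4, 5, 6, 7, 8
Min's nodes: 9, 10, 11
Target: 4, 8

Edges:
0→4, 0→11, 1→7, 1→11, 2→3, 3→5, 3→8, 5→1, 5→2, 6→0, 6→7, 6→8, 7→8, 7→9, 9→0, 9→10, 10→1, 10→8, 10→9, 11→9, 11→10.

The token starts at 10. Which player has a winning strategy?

Min

A0 = {4, 8}
A1: add {0, 3, 6, 7} — 0 (Max) has 0→4; 3 (Max) has 3→8; 6 (Max) has 6→8; 7 (Max) has 7→8.
A2: add {1, 2} — 1 (Max) has 1→7; 2 (Max) has 2→3.
A3: add {5} — 5 (Max) has 5→1.
A4 = A3; e.g. 9 (Min) can still go to 10. Fixed point.
10 never enters the attractor, so Min can avoid the target forever.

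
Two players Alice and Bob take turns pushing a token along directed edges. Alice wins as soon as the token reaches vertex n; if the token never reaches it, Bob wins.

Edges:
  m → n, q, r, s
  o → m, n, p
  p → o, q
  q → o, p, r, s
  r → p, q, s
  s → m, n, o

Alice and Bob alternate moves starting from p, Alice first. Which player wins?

Bob

Track states (vertex, player-to-move).
A0 = {(n,Alice), (n,Bob)}
A1: add {(m,Alice), (o,Alice), (s,Alice)}.
A2: add {(s,Bob)}.
A3: add {(q,Alice), (r,Alice)}.
A4: add {(m,Bob), (p,Bob)}.
A5 = A4; e.g. (o,Bob) stays out. (p,Alice) never enters ⇒ Bob avoids the target.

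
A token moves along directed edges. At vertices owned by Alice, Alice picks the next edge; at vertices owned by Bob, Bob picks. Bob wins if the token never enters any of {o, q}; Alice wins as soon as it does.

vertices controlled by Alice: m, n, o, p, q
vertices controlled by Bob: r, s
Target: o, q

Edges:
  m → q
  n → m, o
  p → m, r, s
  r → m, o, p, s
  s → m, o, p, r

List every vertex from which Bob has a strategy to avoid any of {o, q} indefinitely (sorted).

r, s

A0 = {o, q}
A1: add {m, n} — m (Alice) has m→q; n (Alice) has n→o.
A2: add {p} — p (Alice) has p→m.
A3 = A2; e.g. r (Bob) can still go to s. Fixed point.
Alice's attractor = {m, n, o, p, q}; Bob avoids the target exactly from the complement.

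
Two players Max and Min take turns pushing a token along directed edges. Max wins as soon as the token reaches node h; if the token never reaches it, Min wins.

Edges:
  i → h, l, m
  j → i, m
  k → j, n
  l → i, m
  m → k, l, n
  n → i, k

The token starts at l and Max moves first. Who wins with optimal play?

Track states (vertex, player-to-move).
A0 = {(h,Max), (h,Min)}
A1: add {(i,Max)}.
A2 = A1; e.g. (i,Min) stays out. (l,Max) never enters ⇒ Min avoids the target.

Min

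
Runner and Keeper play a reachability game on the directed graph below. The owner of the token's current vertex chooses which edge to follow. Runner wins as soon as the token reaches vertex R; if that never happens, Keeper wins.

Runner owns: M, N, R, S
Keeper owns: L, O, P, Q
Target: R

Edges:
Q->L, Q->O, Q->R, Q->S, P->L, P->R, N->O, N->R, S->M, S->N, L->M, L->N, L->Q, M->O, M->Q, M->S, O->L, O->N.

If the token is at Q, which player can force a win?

A0 = {R}
A1: add {N} — N (Runner) has N→R.
A2: add {S} — S (Runner) has S→N.
A3: add {M} — M (Runner) has M→S.
A4 = A3; e.g. L (Keeper) can still go to Q. Fixed point.
Q never enters the attractor, so Keeper can avoid the target forever.

Keeper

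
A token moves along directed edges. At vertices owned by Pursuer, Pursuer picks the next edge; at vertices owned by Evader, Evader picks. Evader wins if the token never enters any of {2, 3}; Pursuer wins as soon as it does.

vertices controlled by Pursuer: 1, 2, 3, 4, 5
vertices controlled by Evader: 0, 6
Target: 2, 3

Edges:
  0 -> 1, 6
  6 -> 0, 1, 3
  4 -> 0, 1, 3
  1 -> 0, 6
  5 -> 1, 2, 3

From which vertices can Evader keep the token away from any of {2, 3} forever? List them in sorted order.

0, 1, 6

A0 = {2, 3}
A1: add {4, 5} — 4 (Pursuer) has 4→3; 5 (Pursuer) has 5→2.
A2 = A1; e.g. 0 (Evader) can still go to 1. Fixed point.
Pursuer's attractor = {2, 3, 4, 5}; Evader avoids the target exactly from the complement.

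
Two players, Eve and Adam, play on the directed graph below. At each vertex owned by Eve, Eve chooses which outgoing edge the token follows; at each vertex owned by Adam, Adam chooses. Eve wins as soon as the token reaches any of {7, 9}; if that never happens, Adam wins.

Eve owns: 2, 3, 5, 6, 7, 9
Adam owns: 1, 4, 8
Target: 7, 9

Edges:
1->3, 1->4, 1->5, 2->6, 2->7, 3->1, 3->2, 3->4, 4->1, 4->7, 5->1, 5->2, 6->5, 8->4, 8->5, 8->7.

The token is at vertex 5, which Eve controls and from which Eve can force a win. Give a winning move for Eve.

2

A0 = {7, 9}
A1: add {2} — 2 (Eve) has 2→7.
A2: add {3, 5} — 3 (Eve) has 3→2; 5 (Eve) has 5→2.
A3: add {6} — 6 (Eve) has 6→5.
A4 = A3; e.g. 1 (Adam) can still go to 4. Fixed point.
From 5, successor 2 is in the attractor (rank 1); the other successor 1 is not.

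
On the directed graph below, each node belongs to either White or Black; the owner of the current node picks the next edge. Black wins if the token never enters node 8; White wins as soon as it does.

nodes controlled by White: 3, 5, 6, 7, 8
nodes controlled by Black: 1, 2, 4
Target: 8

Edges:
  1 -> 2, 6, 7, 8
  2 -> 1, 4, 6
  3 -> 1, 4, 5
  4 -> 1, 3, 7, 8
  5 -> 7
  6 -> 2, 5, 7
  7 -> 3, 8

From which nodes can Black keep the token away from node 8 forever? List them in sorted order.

A0 = {8}
A1: add {7} — 7 (White) has 7→8.
A2: add {5, 6} — 5 (White) has 5→7; 6 (White) has 6→7.
A3: add {3} — 3 (White) has 3→5.
A4 = A3; e.g. 1 (Black) can still go to 2. Fixed point.
White's attractor = {3, 5, 6, 7, 8}; Black avoids the target exactly from the complement.

1, 2, 4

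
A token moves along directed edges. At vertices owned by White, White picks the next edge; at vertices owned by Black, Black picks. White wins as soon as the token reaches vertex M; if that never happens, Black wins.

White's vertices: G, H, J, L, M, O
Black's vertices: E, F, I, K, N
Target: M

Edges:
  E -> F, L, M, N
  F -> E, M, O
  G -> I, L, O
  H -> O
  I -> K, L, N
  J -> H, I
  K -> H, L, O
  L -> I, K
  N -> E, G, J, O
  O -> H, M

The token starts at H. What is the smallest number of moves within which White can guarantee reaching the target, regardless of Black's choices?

A0 = {M}
A1: add {O} — O (White) has O→M.
A2: add {G, H} — G (White) has G→O; H (White) has H→O.
H enters the attractor at level 2, so White can force the target in 2 moves from there.

2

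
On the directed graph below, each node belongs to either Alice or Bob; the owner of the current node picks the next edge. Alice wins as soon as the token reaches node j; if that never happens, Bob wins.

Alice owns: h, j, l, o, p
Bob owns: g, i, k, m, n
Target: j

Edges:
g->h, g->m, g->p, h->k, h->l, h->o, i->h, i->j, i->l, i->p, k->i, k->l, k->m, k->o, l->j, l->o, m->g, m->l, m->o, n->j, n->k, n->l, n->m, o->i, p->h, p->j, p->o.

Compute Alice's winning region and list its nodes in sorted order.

h, i, j, l, o, p

A0 = {j}
A1: add {l, p} — l (Alice) has l→j; p (Alice) has p→j.
A2: add {h} — h (Alice) has h→l.
A3: add {i} — i (Bob): all of {h, j, l, p} already in.
A4: add {o} — o (Alice) has o→i.
A5 = A4; e.g. g (Bob) can still go to m. Fixed point.
Alice's winning region = {h, i, j, l, o, p}.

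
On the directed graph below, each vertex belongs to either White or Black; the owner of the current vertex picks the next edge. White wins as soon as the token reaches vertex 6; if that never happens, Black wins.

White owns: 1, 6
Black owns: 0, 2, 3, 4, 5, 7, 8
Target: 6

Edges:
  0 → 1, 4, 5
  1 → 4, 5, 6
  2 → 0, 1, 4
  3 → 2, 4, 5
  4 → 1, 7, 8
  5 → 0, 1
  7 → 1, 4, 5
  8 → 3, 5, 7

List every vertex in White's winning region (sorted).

A0 = {6}
A1: add {1} — 1 (White) has 1→6.
A2 = A1; e.g. 0 (Black) can still go to 4. Fixed point.
White's winning region = {1, 6}.

1, 6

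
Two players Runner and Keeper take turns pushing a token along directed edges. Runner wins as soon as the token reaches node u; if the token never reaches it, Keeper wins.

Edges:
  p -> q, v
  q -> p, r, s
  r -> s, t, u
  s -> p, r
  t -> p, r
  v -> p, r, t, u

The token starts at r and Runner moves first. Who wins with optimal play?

Track states (vertex, player-to-move).
A0 = {(u,Runner), (u,Keeper)}
A1: add {(r,Runner), (v,Runner)}.
(r,Runner) ∈ A1 ⇒ Runner forces the target.

Runner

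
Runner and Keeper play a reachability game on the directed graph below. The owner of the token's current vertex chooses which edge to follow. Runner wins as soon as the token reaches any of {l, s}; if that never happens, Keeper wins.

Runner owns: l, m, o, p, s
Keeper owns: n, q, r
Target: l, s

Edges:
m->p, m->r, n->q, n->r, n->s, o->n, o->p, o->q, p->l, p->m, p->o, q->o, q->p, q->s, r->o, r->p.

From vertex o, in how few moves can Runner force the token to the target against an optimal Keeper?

2

A0 = {l, s}
A1: add {p} — p (Runner) has p→l.
A2: add {m, o} — m (Runner) has m→p; o (Runner) has o→p.
o enters the attractor at level 2, so Runner can force the target in 2 moves from there.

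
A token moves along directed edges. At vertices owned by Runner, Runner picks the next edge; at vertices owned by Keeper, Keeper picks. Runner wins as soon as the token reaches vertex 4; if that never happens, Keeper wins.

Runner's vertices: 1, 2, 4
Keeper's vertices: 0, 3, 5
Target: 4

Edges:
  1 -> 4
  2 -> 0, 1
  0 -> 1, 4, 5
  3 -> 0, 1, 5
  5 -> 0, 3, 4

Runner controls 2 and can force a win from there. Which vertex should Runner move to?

A0 = {4}
A1: add {1} — 1 (Runner) has 1→4.
A2: add {2} — 2 (Runner) has 2→1.
A3 = A2; e.g. 0 (Keeper) can still go to 5. Fixed point.
From 2, successor 1 is in the attractor (rank 1); the other successor 0 is not.

1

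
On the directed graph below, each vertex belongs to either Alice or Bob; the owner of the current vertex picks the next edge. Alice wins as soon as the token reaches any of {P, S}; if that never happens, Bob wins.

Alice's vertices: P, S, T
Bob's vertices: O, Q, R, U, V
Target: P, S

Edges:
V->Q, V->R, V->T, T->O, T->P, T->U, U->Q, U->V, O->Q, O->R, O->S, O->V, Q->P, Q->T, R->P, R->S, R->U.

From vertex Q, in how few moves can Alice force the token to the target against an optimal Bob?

A0 = {P, S}
A1: add {T} — T (Alice) has T→P.
A2: add {Q} — Q (Bob): all of {P, T} already in.
A3 = A2; e.g. O (Bob) can still go to R. Fixed point.
Q enters the attractor at level 2, so Alice can force the target in 2 moves from there.

2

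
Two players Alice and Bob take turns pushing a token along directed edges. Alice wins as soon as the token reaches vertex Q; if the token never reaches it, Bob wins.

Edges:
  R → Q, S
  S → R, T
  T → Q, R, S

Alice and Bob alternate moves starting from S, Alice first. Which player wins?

Bob

Track states (vertex, player-to-move).
A0 = {(Q,Alice), (Q,Bob)}
A1: add {(R,Alice), (T,Alice)}.
A2: add {(S,Bob)}.
A3 = A2; e.g. (R,Bob) stays out. (S,Alice) never enters ⇒ Bob avoids the target.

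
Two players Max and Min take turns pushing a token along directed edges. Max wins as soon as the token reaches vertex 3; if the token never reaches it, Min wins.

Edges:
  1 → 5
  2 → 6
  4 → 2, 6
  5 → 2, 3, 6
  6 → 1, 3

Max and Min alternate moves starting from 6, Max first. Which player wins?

Max

Track states (vertex, player-to-move).
A0 = {(3,Max), (3,Min)}
A1: add {(5,Max), (6,Max)}.
(6,Max) ∈ A1 ⇒ Max forces the target.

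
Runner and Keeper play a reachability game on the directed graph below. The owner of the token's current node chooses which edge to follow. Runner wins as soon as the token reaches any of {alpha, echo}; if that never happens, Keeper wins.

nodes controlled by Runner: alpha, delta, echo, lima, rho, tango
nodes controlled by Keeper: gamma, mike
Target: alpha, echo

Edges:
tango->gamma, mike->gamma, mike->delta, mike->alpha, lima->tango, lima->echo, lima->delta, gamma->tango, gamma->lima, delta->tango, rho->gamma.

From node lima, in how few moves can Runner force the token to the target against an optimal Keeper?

1

A0 = {alpha, echo}
A1: add {lima} — lima (Runner) has lima→echo.
A2 = A1; e.g. tango (Runner) has no edge into A1. Fixed point.
lima enters the attractor at level 1, so Runner can force the target in 1 move from there.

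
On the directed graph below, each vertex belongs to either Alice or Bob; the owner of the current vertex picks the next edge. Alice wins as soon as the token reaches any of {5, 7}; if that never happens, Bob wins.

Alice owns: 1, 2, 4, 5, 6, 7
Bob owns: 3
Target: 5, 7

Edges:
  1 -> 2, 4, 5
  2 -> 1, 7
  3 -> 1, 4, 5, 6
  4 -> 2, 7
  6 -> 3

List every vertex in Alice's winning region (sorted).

A0 = {5, 7}
A1: add {1, 2, 4} — 1 (Alice) has 1→5; 2 (Alice) has 2→7; 4 (Alice) has 4→7.
A2 = A1; e.g. 3 (Bob) can still go to 6. Fixed point.
Alice's winning region = {1, 2, 4, 5, 7}.

1, 2, 4, 5, 7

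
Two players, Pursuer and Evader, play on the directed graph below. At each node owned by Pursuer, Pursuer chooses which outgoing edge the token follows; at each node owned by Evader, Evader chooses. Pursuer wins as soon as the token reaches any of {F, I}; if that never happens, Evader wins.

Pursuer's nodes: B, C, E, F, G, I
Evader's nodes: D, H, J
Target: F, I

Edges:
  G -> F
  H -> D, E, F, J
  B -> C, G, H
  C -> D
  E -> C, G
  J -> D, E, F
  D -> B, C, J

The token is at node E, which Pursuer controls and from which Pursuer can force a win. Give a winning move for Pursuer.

G

A0 = {F, I}
A1: add {G} — G (Pursuer) has G→F.
A2: add {B, E} — B (Pursuer) has B→G; E (Pursuer) has E→G.
A3 = A2; e.g. C (Pursuer) has no edge into A2. Fixed point.
From E, successor G is in the attractor (rank 1); the other successor C is not.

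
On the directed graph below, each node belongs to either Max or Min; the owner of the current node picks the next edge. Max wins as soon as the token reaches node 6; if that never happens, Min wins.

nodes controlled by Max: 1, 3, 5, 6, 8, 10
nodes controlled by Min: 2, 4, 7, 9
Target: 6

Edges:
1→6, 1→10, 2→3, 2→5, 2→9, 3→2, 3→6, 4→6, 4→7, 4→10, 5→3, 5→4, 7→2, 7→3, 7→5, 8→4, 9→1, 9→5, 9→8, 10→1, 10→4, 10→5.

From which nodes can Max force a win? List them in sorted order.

A0 = {6}
A1: add {1, 3} — 1 (Max) has 1→6; 3 (Max) has 3→6.
A2: add {5, 10} — 5 (Max) has 5→3; 10 (Max) has 10→1.
A3 = A2; e.g. 2 (Min) can still go to 9. Fixed point.
Max's winning region = {1, 3, 5, 6, 10}.

1, 3, 5, 6, 10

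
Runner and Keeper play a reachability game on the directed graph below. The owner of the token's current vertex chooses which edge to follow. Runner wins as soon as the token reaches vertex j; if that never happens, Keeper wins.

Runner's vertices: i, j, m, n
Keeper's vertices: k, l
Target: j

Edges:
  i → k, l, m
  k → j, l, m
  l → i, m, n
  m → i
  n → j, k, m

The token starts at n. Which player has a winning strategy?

A0 = {j}
A1: add {n} — n (Runner) has n→j.
A2 = A1; e.g. i (Runner) has no edge into A1. Fixed point.
n ∈ A1, so Runner can force the target.

Runner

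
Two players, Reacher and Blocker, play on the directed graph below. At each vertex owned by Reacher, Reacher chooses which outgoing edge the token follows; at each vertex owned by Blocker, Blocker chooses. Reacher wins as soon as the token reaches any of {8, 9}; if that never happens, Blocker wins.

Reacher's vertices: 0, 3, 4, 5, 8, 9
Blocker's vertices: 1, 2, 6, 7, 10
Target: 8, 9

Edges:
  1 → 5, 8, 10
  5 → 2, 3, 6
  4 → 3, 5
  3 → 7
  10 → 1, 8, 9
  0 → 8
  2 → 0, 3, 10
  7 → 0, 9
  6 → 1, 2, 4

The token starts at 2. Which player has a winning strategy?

A0 = {8, 9}
A1: add {0} — 0 (Reacher) has 0→8.
A2: add {7} — 7 (Blocker): all of {0, 9} already in.
A3: add {3} — 3 (Reacher) has 3→7.
A4: add {4, 5} — 4 (Reacher) has 4→3; 5 (Reacher) has 5→3.
A5 = A4; e.g. 1 (Blocker) can still go to 10. Fixed point.
2 never enters the attractor, so Blocker can avoid the target forever.

Blocker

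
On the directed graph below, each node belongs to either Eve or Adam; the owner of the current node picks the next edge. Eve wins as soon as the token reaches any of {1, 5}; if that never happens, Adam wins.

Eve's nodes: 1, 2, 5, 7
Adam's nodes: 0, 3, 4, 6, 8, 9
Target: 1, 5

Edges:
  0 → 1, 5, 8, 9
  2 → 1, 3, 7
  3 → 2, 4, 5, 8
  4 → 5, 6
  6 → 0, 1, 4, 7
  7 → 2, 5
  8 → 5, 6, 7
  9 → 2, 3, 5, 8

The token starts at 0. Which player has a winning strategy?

A0 = {1, 5}
A1: add {2, 7} — 2 (Eve) has 2→1; 7 (Eve) has 7→5.
A2 = A1; e.g. 0 (Adam) can still go to 8. Fixed point.
0 never enters the attractor, so Adam can avoid the target forever.

Adam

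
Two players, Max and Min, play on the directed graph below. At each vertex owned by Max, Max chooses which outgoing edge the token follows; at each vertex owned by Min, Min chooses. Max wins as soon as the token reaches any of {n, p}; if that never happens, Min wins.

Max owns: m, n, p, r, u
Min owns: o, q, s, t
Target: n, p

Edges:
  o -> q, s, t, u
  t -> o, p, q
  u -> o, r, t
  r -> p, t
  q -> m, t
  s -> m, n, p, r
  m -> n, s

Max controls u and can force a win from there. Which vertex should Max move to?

r

A0 = {n, p}
A1: add {m, r} — m (Max) has m→n; r (Max) has r→p.
A2: add {s, u} — s (Min): all of {m, n, p, r} already in; u (Max) has u→r.
A3 = A2; e.g. o (Min) can still go to q. Fixed point.
From u, successor r is in the attractor (rank 1); the other successors o, t are not.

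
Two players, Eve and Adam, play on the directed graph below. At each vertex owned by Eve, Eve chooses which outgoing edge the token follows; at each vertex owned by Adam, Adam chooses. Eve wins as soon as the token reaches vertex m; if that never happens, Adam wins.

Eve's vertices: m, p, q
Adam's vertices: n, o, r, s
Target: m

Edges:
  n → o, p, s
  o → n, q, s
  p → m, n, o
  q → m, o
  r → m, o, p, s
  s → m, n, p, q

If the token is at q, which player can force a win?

A0 = {m}
A1: add {p, q} — p (Eve) has p→m; q (Eve) has q→m.
A2 = A1; e.g. n (Adam) can still go to o. Fixed point.
q ∈ A1, so Eve can force the target.

Eve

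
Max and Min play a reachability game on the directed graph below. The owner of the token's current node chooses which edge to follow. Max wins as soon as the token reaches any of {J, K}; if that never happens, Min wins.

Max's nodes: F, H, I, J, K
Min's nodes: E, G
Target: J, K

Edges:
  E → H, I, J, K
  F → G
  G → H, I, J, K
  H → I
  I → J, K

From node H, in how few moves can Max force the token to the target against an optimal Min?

A0 = {J, K}
A1: add {I} — I (Max) has I→J.
A2: add {H} — H (Max) has H→I.
H enters the attractor at level 2, so Max can force the target in 2 moves from there.

2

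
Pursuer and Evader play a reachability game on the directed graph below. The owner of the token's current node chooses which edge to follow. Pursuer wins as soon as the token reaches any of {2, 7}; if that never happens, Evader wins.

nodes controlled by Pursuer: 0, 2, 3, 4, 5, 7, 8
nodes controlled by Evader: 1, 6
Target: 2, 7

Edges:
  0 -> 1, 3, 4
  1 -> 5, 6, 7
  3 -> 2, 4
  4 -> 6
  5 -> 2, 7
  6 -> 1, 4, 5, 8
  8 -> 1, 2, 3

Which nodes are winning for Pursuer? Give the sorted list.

A0 = {2, 7}
A1: add {3, 5, 8} — 3 (Pursuer) has 3→2; 5 (Pursuer) has 5→2; 8 (Pursuer) has 8→2.
A2: add {0} — 0 (Pursuer) has 0→3.
A3 = A2; e.g. 1 (Evader) can still go to 6. Fixed point.
Pursuer's winning region = {0, 2, 3, 5, 7, 8}.

0, 2, 3, 5, 7, 8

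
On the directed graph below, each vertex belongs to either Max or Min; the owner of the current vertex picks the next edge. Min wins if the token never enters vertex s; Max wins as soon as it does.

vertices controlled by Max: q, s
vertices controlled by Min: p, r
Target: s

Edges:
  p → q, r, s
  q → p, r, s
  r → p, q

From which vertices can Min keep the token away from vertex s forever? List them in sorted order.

A0 = {s}
A1: add {q} — q (Max) has q→s.
A2 = A1; e.g. p (Min) can still go to r. Fixed point.
Max's attractor = {q, s}; Min avoids the target exactly from the complement.

p, r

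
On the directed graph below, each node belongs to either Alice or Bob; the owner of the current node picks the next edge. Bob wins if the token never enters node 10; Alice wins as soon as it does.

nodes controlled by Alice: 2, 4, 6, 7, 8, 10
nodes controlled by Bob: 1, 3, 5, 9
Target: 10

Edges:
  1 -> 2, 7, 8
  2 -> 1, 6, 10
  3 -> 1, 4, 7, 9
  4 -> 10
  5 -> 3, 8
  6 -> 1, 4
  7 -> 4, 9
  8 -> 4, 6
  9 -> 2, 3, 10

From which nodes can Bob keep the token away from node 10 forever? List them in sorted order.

A0 = {10}
A1: add {2, 4} — 2 (Alice) has 2→10; 4 (Alice) has 4→10.
A2: add {6, 7, 8} — 6 (Alice) has 6→4; 7 (Alice) has 7→4; 8 (Alice) has 8→4.
A3: add {1} — 1 (Bob): all of {2, 7, 8} already in.
A4 = A3; e.g. 3 (Bob) can still go to 9. Fixed point.
Alice's attractor = {1, 2, 4, 6, 7, 8, 10}; Bob avoids the target exactly from the complement.

3, 5, 9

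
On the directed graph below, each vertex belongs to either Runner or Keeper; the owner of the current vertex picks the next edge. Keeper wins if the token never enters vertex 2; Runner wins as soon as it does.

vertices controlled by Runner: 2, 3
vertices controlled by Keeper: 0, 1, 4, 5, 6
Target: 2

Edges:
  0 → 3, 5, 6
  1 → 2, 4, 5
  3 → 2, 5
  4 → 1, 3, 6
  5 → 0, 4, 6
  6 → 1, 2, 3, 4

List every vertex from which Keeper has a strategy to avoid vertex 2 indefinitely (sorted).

0, 1, 4, 5, 6

A0 = {2}
A1: add {3} — 3 (Runner) has 3→2.
A2 = A1; e.g. 0 (Keeper) can still go to 5. Fixed point.
Runner's attractor = {2, 3}; Keeper avoids the target exactly from the complement.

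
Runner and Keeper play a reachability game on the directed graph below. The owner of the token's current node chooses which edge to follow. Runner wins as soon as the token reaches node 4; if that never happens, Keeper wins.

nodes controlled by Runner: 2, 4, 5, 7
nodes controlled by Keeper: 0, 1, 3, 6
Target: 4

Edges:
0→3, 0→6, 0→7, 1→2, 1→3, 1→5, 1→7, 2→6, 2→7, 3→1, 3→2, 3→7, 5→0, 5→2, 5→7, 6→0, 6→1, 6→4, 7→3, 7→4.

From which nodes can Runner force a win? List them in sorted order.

A0 = {4}
A1: add {7} — 7 (Runner) has 7→4.
A2: add {2, 5} — 2 (Runner) has 2→7; 5 (Runner) has 5→7.
A3 = A2; e.g. 0 (Keeper) can still go to 3. Fixed point.
Runner's winning region = {2, 4, 5, 7}.

2, 4, 5, 7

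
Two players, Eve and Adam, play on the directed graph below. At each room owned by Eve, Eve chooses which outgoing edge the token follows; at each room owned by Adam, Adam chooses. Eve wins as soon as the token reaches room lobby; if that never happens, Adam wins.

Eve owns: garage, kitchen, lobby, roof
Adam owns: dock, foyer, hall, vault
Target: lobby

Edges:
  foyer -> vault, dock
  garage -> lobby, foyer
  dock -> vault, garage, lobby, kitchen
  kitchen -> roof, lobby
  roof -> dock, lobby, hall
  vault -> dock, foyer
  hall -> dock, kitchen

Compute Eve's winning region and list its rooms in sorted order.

A0 = {lobby}
A1: add {garage, kitchen, roof} — roof (Eve) has roof→lobby; garage (Eve) has garage→lobby; kitchen (Eve) has kitchen→lobby.
A2 = A1; e.g. vault (Adam) can still go to dock. Fixed point.
Eve's winning region = {garage, kitchen, lobby, roof}.

garage, kitchen, lobby, roof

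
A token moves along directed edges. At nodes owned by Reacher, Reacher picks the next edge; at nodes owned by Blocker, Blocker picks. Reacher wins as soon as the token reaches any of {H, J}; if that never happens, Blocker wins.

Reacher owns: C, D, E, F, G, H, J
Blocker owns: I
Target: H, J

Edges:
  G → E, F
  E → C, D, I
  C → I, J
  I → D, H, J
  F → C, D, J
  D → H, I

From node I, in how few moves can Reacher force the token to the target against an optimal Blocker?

2

A0 = {H, J}
A1: add {C, D, F} — C (Reacher) has C→J; D (Reacher) has D→H; F (Reacher) has F→J.
A2: add {E, G, I} — E (Reacher) has E→C; G (Reacher) has G→F; I (Blocker): all of {D, H, J} already in.
A2 = all vertices. Fixed point.
I enters the attractor at level 2, so Reacher can force the target in 2 moves from there.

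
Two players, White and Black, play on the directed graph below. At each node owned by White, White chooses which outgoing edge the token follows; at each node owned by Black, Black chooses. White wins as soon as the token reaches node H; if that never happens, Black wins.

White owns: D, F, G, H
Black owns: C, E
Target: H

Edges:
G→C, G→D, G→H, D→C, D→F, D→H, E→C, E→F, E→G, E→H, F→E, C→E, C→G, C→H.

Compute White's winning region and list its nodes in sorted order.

D, G, H

A0 = {H}
A1: add {D, G} — D (White) has D→H; G (White) has G→H.
A2 = A1; e.g. C (Black) can still go to E. Fixed point.
White's winning region = {D, G, H}.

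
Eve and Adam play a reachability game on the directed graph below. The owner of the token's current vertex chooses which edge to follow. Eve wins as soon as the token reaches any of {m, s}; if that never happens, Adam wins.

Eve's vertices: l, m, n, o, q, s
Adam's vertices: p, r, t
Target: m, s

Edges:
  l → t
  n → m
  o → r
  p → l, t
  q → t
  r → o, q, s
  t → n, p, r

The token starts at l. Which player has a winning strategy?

Adam

A0 = {m, s}
A1: add {n} — n (Eve) has n→m.
A2 = A1; e.g. l (Eve) has no edge into A1. Fixed point.
l never enters the attractor, so Adam can avoid the target forever.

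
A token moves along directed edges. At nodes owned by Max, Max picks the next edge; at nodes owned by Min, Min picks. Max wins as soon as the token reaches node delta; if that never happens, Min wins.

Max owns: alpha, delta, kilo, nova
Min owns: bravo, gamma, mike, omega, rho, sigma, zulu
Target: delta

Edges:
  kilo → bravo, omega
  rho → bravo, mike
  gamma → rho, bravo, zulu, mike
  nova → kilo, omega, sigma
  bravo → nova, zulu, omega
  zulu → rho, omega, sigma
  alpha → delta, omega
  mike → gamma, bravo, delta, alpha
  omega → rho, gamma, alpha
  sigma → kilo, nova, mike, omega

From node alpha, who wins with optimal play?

A0 = {delta}
A1: add {alpha} — alpha (Max) has alpha→delta.
A2 = A1; e.g. kilo (Max) has no edge into A1. Fixed point.
alpha ∈ A1, so Max can force the target.

Max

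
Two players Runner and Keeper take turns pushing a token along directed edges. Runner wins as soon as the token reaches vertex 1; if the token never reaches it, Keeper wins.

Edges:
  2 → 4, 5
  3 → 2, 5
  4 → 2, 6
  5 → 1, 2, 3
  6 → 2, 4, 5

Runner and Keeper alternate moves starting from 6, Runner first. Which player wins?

Keeper

Track states (vertex, player-to-move).
A0 = {(1,Runner), (1,Keeper)}
A1: add {(5,Runner)}.
A2 = A1; e.g. (2,Runner) stays out. (6,Runner) never enters ⇒ Keeper avoids the target.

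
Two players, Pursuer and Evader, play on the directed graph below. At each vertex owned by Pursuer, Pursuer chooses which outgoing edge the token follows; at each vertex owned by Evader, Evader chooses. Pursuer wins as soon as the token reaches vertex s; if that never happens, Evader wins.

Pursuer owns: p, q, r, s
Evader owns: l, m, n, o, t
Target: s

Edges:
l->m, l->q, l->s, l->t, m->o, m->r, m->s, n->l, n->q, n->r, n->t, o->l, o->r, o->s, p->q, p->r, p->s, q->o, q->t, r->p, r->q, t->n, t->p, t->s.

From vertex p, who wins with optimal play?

A0 = {s}
A1: add {p} — p (Pursuer) has p→s.
p ∈ A1, so Pursuer can force the target.

Pursuer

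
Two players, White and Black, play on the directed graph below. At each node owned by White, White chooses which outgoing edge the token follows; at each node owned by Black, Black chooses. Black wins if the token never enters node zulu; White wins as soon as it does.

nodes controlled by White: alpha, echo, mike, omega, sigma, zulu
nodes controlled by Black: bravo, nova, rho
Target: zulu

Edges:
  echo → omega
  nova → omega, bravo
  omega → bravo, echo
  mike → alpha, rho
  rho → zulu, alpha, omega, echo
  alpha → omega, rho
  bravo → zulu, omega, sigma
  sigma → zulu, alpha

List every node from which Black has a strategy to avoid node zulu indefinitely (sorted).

A0 = {zulu}
A1: add {sigma} — sigma (White) has sigma→zulu.
A2 = A1; e.g. nova (Black) can still go to omega. Fixed point.
White's attractor = {sigma, zulu}; Black avoids the target exactly from the complement.

alpha, bravo, echo, mike, nova, omega, rho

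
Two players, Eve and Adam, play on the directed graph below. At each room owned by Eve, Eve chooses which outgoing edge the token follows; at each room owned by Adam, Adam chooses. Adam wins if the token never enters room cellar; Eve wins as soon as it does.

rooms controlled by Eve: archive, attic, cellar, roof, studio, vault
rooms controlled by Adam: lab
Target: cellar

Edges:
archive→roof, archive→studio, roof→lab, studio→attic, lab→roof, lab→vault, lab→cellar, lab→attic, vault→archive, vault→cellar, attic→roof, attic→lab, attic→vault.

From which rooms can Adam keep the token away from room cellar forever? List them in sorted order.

lab, roof

A0 = {cellar}
A1: add {vault} — vault (Eve) has vault→cellar.
A2: add {attic} — attic (Eve) has attic→vault.
A3: add {studio} — studio (Eve) has studio→attic.
A4: add {archive} — archive (Eve) has archive→studio.
A5 = A4; e.g. roof (Eve) has no edge into A4. Fixed point.
Eve's attractor = {archive, attic, cellar, studio, vault}; Adam avoids the target exactly from the complement.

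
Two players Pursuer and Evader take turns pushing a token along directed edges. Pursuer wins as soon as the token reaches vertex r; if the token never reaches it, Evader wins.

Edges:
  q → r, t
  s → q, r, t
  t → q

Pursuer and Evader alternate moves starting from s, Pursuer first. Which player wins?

Track states (vertex, player-to-move).
A0 = {(r,Pursuer), (r,Evader)}
A1: add {(q,Pursuer), (s,Pursuer)}.
(s,Pursuer) ∈ A1 ⇒ Pursuer forces the target.

Pursuer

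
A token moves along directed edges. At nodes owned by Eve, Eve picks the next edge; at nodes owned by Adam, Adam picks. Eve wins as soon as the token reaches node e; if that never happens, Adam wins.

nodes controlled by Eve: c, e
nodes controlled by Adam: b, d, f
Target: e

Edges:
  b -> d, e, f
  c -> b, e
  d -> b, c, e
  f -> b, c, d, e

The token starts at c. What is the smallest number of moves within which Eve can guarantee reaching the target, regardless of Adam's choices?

1

A0 = {e}
A1: add {c} — c (Eve) has c→e.
A2 = A1; e.g. b (Adam) can still go to d. Fixed point.
c enters the attractor at level 1, so Eve can force the target in 1 move from there.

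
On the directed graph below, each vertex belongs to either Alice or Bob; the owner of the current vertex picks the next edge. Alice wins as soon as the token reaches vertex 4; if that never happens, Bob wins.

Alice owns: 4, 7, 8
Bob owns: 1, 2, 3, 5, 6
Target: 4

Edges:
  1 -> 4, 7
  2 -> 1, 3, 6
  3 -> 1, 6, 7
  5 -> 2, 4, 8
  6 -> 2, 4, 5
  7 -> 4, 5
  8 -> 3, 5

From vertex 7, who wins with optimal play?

A0 = {4}
A1: add {7} — 7 (Alice) has 7→4.
7 ∈ A1, so Alice can force the target.

Alice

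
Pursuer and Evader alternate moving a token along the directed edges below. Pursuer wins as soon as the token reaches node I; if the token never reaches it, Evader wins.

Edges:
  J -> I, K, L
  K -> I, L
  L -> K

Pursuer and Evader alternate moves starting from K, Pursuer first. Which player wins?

Pursuer

Track states (vertex, player-to-move).
A0 = {(I,Pursuer), (I,Evader)}
A1: add {(J,Pursuer), (K,Pursuer)}.
(K,Pursuer) ∈ A1 ⇒ Pursuer forces the target.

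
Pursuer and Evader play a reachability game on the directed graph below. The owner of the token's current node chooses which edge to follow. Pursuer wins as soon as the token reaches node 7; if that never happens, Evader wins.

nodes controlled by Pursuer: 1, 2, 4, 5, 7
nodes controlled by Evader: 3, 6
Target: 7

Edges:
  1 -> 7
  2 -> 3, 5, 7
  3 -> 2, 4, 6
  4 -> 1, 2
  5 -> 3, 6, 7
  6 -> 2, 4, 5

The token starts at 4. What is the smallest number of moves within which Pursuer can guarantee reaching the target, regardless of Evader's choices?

2

A0 = {7}
A1: add {1, 2, 5} — 1 (Pursuer) has 1→7; 2 (Pursuer) has 2→7; 5 (Pursuer) has 5→7.
A2: add {4} — 4 (Pursuer) has 4→1.
4 enters the attractor at level 2, so Pursuer can force the target in 2 moves from there.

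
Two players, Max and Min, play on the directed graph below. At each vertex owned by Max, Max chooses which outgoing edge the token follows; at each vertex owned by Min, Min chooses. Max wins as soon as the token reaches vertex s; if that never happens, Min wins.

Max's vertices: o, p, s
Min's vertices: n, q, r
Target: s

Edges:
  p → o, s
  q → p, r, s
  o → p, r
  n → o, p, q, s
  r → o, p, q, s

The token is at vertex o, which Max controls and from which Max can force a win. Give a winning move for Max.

p

A0 = {s}
A1: add {p} — p (Max) has p→s.
A2: add {o} — o (Max) has o→p.
A3 = A2; e.g. n (Min) can still go to q. Fixed point.
From o, successor p is in the attractor (rank 1); the other successor r is not.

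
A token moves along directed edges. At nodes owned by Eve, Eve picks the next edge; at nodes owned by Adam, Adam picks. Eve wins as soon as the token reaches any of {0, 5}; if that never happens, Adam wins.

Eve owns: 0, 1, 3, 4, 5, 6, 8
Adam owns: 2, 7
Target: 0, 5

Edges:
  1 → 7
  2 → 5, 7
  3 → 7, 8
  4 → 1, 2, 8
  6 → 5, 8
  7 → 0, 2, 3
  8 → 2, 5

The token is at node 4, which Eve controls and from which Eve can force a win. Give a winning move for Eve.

8

A0 = {0, 5}
A1: add {6, 8} — 6 (Eve) has 6→5; 8 (Eve) has 8→5.
A2: add {3, 4} — 3 (Eve) has 3→8; 4 (Eve) has 4→8.
A3 = A2; e.g. 1 (Eve) has no edge into A2. Fixed point.
From 4, successor 8 is in the attractor (rank 1); the other successors 1, 2 are not.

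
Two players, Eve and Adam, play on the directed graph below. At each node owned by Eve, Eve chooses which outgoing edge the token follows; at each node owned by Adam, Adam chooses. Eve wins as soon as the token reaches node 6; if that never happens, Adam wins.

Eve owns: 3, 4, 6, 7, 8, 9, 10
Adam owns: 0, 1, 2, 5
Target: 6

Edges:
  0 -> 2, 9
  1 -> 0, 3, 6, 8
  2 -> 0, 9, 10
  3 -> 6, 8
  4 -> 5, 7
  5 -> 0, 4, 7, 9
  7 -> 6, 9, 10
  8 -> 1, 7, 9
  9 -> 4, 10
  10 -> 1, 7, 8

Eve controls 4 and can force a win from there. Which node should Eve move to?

7

A0 = {6}
A1: add {3, 7} — 3 (Eve) has 3→6; 7 (Eve) has 7→6.
A2: add {4, 8, 10} — 4 (Eve) has 4→7; 8 (Eve) has 8→7; 10 (Eve) has 10→7.
A3: add {9} — 9 (Eve) has 9→4.
A4 = A3; e.g. 0 (Adam) can still go to 2. Fixed point.
From 4, successor 7 is in the attractor (rank 1); the other successor 5 is not.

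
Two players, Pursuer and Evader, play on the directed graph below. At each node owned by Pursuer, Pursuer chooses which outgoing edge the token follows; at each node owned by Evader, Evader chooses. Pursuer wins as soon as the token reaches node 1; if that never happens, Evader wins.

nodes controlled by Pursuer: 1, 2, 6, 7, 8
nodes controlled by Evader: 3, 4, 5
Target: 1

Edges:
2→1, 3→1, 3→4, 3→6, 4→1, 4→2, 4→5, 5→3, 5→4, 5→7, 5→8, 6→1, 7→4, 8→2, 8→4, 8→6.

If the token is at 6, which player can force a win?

A0 = {1}
A1: add {2, 6} — 2 (Pursuer) has 2→1; 6 (Pursuer) has 6→1.
6 ∈ A1, so Pursuer can force the target.

Pursuer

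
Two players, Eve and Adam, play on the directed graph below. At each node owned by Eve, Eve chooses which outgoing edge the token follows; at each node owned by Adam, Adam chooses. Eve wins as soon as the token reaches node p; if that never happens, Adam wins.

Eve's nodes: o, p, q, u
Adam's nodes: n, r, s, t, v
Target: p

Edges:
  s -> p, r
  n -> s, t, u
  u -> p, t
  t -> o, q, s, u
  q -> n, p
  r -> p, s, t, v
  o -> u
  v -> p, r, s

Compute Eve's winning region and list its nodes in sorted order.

A0 = {p}
A1: add {q, u} — q (Eve) has q→p; u (Eve) has u→p.
A2: add {o} — o (Eve) has o→u.
A3 = A2; e.g. n (Adam) can still go to s. Fixed point.
Eve's winning region = {o, p, q, u}.

o, p, q, u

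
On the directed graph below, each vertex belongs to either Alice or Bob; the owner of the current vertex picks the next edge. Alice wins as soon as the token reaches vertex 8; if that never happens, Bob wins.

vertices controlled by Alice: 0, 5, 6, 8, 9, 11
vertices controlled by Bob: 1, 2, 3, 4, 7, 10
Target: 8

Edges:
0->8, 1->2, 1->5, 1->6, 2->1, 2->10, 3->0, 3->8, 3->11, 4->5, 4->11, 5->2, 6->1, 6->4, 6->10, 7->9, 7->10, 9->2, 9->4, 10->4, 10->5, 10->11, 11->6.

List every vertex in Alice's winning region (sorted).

A0 = {8}
A1: add {0} — 0 (Alice) has 0→8.
A2 = A1; e.g. 1 (Bob) can still go to 2. Fixed point.
Alice's winning region = {0, 8}.

0, 8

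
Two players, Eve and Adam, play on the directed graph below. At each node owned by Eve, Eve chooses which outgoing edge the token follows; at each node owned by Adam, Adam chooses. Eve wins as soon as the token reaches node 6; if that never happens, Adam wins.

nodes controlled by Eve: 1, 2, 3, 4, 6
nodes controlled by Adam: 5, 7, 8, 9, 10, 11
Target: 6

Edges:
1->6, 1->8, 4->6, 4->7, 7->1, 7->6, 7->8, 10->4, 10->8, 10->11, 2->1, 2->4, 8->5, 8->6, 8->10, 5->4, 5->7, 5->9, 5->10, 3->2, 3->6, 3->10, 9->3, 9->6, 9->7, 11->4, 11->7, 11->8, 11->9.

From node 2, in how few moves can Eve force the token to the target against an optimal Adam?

2

A0 = {6}
A1: add {1, 3, 4} — 1 (Eve) has 1→6; 3 (Eve) has 3→6; 4 (Eve) has 4→6.
A2: add {2} — 2 (Eve) has 2→1.
A3 = A2; e.g. 5 (Adam) can still go to 7. Fixed point.
2 enters the attractor at level 2, so Eve can force the target in 2 moves from there.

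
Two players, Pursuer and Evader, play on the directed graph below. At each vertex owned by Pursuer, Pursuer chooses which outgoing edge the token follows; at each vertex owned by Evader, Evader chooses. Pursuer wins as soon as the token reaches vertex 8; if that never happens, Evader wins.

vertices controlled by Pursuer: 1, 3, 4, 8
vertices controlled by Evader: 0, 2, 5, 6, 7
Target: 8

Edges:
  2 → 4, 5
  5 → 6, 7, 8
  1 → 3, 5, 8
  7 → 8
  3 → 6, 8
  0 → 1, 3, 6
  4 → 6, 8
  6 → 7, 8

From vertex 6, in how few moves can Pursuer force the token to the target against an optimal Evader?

A0 = {8}
A1: add {1, 3, 4, 7} — 1 (Pursuer) has 1→8; 3 (Pursuer) has 3→8; 4 (Pursuer) has 4→8; 7 (Evader): all of {8} already in.
A2: add {6} — 6 (Evader): all of {7, 8} already in.
6 enters the attractor at level 2, so Pursuer can force the target in 2 moves from there.

2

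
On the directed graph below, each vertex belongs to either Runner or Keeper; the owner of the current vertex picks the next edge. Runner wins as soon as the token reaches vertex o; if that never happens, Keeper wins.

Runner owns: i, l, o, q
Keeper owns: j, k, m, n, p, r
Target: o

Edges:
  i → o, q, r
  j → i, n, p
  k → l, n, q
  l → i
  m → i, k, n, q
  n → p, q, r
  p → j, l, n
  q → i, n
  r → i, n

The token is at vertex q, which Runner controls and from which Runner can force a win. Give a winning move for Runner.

i

A0 = {o}
A1: add {i} — i (Runner) has i→o.
A2: add {l, q} — l (Runner) has l→i; q (Runner) has q→i.
A3 = A2; e.g. j (Keeper) can still go to n. Fixed point.
From q, successor i is in the attractor (rank 1); the other successor n is not.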